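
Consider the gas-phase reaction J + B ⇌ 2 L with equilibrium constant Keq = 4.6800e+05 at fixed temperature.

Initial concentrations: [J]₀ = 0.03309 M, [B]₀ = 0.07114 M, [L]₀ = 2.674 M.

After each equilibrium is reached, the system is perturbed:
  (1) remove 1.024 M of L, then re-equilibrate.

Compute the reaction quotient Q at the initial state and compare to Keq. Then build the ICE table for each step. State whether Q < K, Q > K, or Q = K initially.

Q₀ = 3037 vs Keq = 4.6800e+05 ⇒ Q<K, forward
Step 1:
                    J           B           L
  I           0.03309     0.07114       2.674
  C          -0.03267    -0.03267     0.06535
  E        4.1683e-04     0.03847       2.739
  solve Keq expr → x = 0.03267; check Q = 4.6800e+05
Then remove 1.024 M of L.
Step 2:
                    J           B           L
  I        4.1683e-04     0.03847       1.715
  C       -2.5221e-04 -2.5221e-04  5.0442e-04
  E        1.6462e-04     0.03821       1.716
  solve Keq expr → x = 2.5221e-04; check Q = 4.6800e+05

Q₀ = 3037; Q < K (proceeds forward)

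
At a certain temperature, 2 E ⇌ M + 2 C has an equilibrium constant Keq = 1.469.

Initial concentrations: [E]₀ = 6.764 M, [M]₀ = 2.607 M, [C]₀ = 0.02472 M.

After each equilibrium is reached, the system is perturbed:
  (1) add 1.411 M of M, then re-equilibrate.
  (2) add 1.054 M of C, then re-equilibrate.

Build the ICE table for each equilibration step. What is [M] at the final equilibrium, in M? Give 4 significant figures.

Q₀ = 3.4820e-05 vs Keq = 1.469 ⇒ Q<K, forward
Step 1:
                    E           M           C
  Initial       6.764       2.607     0.02472
  Change        -2.56        1.28        2.56
  Equil         4.204       3.887       2.585
  solve Keq expr → x = 1.28; check Q = 1.469
Then add 1.411 M of M.
Step 2:
                    E           M           C
  Initial       4.204       5.298       2.585
  Change       0.2263     -0.1131     -0.2263
  Equil          4.43       5.185       2.358
  solve Keq expr → x = -0.1131; check Q = 1.469
Then add 1.054 M of C.
Step 3:
                    E           M           C
  Initial        4.43       5.185       3.412
  Change       0.6317     -0.3159     -0.6317
  Equil         5.062       4.869       2.781
  solve Keq expr → x = -0.3159; check Q = 1.469

[M]_eq = 4.869 M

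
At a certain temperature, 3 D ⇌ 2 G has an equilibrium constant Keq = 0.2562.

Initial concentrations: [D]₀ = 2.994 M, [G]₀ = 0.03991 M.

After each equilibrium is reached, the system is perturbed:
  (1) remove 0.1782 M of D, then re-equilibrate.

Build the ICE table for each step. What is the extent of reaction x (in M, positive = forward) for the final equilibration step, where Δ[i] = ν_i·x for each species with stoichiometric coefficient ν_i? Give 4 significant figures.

Q₀ = 5.9348e-05 vs Keq = 0.2562 ⇒ Q<K, forward
Step 1:
                   D          G
  init         2.994    0.03991
  Δ           -1.428      0.952
  eq           1.566     0.9919
  solve Keq expr → x = 0.476; check Q = 0.2562
Then remove 0.1782 M of D.
Step 2:
                   D          G
  init         1.388     0.9919
  Δ           0.1042   -0.06947
  eq           1.492     0.9224
  solve Keq expr → x = -0.03473; check Q = 0.2562

x = -0.03473 M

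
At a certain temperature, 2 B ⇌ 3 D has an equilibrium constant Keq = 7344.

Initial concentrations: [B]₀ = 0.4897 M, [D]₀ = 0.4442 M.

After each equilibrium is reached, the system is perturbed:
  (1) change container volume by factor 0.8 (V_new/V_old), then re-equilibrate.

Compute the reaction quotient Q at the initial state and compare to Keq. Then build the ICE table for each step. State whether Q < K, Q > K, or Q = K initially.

Q₀ = 0.3655; Q < K (proceeds forward)

Q₀ = 0.3655 vs Keq = 7344 ⇒ Q<K, forward
Step 1:
                  B         D
  I          0.4897    0.4442
  C         -0.4752    0.7128
  E         0.01452     1.157
  solve Keq expr → x = 0.2376; check Q = 7344
Then change container volume by factor 0.8 (V_new/V_old).
Step 2:
                  B         D
  I         0.01815     1.446
  C        0.002077 -0.003116
  E         0.02023     1.443
  solve Keq expr → x = -0.001039; check Q = 7344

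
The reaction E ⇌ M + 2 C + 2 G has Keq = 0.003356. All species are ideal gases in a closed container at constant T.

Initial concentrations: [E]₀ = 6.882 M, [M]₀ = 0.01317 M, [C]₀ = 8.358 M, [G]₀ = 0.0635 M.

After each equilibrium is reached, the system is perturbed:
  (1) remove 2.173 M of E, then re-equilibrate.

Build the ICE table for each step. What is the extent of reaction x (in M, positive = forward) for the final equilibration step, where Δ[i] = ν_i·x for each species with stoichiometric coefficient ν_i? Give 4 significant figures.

Q₀ = 5.3904e-04 vs Keq = 0.003356 ⇒ Q<K, forward
Step 1:
                    E           M           C           G
  Initial       6.882     0.01317       8.358      0.0635
  Change      -0.0188      0.0188      0.0376      0.0376
  Equil         6.863     0.03197       8.396      0.1011
  solve Keq expr → x = 0.0188; check Q = 0.003356
Then remove 2.173 M of E.
Step 2:
                    E           M           C           G
  Initial        4.69     0.03197       8.396      0.1011
  Change     0.004986   -0.004986   -0.009972   -0.009972
  Equil         4.695     0.02698       8.386     0.09113
  solve Keq expr → x = -0.004986; check Q = 0.003356

x = -0.004986 M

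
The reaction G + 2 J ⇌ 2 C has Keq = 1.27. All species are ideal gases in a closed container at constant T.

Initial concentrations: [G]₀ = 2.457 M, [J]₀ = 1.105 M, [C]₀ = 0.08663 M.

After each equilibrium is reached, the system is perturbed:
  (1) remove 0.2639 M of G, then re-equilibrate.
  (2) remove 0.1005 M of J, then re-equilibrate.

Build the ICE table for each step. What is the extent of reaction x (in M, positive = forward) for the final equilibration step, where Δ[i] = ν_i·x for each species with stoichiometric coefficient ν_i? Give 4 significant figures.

Q₀ = 0.002502 vs Keq = 1.27 ⇒ Q<K, forward
Step 1:
                    G           J           C
  init          2.457       1.105     0.08663
  Δ           -0.3272     -0.6544      0.6544
  eq             2.13      0.4506       0.741
  solve Keq expr → x = 0.3272; check Q = 1.27
Then remove 0.2639 M of G.
Step 2:
                    G           J           C
  init          1.866      0.4506       0.741
  Δ          0.008997     0.01799    -0.01799
  eq            1.875      0.4686      0.7231
  solve Keq expr → x = -0.008997; check Q = 1.27
Then remove 0.1005 M of J.
Step 3:
                    G           J           C
  init          1.875      0.3681      0.7231
  Δ           0.02948     0.05895    -0.05895
  eq            1.904       0.427      0.6641
  solve Keq expr → x = -0.02948; check Q = 1.27

x = -0.02948 M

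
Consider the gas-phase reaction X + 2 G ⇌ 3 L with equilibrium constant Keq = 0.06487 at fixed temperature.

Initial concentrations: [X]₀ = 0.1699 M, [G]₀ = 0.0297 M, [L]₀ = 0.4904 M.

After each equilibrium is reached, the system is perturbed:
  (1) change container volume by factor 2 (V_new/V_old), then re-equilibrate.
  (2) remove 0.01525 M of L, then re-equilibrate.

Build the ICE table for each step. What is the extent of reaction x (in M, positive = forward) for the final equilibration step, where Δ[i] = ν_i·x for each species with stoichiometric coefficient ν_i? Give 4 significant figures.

x = 0.004149 M

Q₀ = 786.9 vs Keq = 0.06487 ⇒ Q>K, reverse
Step 1:
                    X           G           L
  init         0.1699      0.0297      0.4904
  Δ            0.1253      0.2506     -0.3758
  eq           0.2952      0.2803      0.1146
  solve Keq expr → x = -0.1253; check Q = 0.06487
Then change container volume by factor 2 (V_new/V_old).
Step 2:
                    X           G           L
  init         0.1476      0.1401     0.05729
  Δ                 0           0           0
  eq           0.1476      0.1401     0.05729
  solve Keq expr → x = 0; check Q = 0.06487
Then remove 0.01525 M of L.
Step 3:
                    X           G           L
  init         0.1476      0.1401     0.04204
  Δ         -0.004149   -0.008297     0.01245
  eq           0.1434      0.1318     0.05448
  solve Keq expr → x = 0.004149; check Q = 0.06487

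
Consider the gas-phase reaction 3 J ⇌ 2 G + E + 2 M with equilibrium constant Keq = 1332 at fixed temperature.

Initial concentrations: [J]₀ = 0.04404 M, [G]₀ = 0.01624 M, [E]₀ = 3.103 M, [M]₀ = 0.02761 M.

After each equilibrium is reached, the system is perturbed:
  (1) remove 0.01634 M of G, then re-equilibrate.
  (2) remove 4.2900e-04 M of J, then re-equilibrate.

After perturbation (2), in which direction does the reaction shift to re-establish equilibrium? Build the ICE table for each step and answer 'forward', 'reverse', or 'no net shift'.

Direction: reverse

Q₀ = 0.007304 vs Keq = 1332 ⇒ Q<K, forward
Step 1:
                  J         G         E         M
  init      0.04404   0.01624     3.103   0.02761
  Δ        -0.04164   0.02776   0.01388   0.02776
  eq       0.002404     0.044     3.117   0.05537
  solve Keq expr → x = 0.01388; check Q = 1332
Then remove 0.01634 M of G.
Step 2:
                  J         G         E         M
  init     0.002404   0.02766     3.117   0.05537
  Δ       -6.1363e-04 4.0909e-04 2.0454e-04 4.0909e-04
  eq        0.00179   0.02807     3.117   0.05578
  solve Keq expr → x = 2.0454e-04; check Q = 1332
Then remove 4.2900e-04 M of J.
Step 3:
                  J         G         E         M
  init     0.001361   0.02807     3.117   0.05578
  Δ       4.1146e-04 -2.7430e-04 -1.3715e-04 -2.7430e-04
  eq       0.001772   0.02779     3.117    0.0555
  solve Keq expr → x = -1.3715e-04; check Q = 1332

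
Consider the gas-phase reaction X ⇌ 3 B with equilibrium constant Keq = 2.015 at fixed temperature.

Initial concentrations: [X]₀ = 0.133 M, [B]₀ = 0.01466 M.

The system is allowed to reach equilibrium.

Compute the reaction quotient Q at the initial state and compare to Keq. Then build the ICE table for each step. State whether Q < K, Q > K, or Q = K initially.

Q₀ = 2.3689e-05 vs Keq = 2.015 ⇒ Q<K, forward
Step 1:
                  X         B
  I           0.133   0.01466
  C         -0.1117    0.3352
  E         0.02126    0.3499
  solve Keq expr → x = 0.1117; check Q = 2.015

Q₀ = 2.3689e-05; Q < K (proceeds forward)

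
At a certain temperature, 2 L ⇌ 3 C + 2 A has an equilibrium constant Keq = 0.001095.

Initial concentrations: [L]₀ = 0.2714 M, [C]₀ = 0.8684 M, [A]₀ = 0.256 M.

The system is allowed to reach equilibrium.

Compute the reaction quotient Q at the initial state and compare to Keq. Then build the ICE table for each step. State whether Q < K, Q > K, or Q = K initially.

Q₀ = 0.5827; Q > K (proceeds reverse)

Q₀ = 0.5827 vs Keq = 0.001095 ⇒ Q>K, reverse
Step 1:
                   L          C          A
  I           0.2714     0.8684      0.256
  C           0.2159    -0.3238    -0.2159
  E           0.4873     0.5446    0.04012
  solve Keq expr → x = -0.1079; check Q = 0.001095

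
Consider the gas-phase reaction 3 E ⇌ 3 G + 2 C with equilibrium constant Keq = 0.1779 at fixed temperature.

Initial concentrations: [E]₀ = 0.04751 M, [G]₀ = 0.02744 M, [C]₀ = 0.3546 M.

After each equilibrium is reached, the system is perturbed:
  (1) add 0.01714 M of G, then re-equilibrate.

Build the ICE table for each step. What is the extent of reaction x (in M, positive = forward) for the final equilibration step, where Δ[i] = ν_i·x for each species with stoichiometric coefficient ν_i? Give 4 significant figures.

x = -0.002638 M

Q₀ = 0.02423 vs Keq = 0.1779 ⇒ Q<K, forward
Step 1:
                    E           G           C
  Initial     0.04751     0.02744      0.3546
  Change     -0.01192     0.01192    0.007949
  Equil       0.03559     0.03936      0.3625
  solve Keq expr → x = 0.003975; check Q = 0.1779
Then add 0.01714 M of G.
Step 2:
                    E           G           C
  Initial     0.03559      0.0565      0.3625
  Change     0.007914   -0.007914   -0.005276
  Equil        0.0435     0.04859      0.3573
  solve Keq expr → x = -0.002638; check Q = 0.1779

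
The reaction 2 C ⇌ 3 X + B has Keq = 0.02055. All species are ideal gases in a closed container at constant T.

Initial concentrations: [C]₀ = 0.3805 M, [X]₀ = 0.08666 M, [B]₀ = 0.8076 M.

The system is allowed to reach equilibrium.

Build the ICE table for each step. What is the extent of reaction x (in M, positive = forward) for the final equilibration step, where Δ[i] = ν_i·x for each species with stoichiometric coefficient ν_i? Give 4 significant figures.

x = 0.01878 M

Q₀ = 0.00363 vs Keq = 0.02055 ⇒ Q<K, forward
Step 1:
                   C          X          B
  Initial     0.3805    0.08666     0.8076
  Change    -0.03756    0.05635    0.01878
  Equil       0.3429      0.143     0.8264
  solve Keq expr → x = 0.01878; check Q = 0.02055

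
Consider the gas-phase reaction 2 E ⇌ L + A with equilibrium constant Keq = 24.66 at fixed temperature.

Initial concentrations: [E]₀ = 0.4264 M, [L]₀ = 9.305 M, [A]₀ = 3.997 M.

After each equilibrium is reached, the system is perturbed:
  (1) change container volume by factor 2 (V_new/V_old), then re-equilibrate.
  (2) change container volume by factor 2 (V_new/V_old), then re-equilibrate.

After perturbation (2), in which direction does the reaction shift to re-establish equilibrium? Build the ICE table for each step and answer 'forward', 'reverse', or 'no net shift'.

Direction: no net shift

Q₀ = 204.6 vs Keq = 24.66 ⇒ Q>K, reverse
Step 1:
                    E           L           A
  I            0.4264       9.305       3.997
  C             0.722      -0.361      -0.361
  E             1.148       8.944       3.636
  solve Keq expr → x = -0.361; check Q = 24.66
Then change container volume by factor 2 (V_new/V_old).
Step 2:
                    E           L           A
  I            0.5742       4.472       1.818
  C                 0           0           0
  E            0.5742       4.472       1.818
  solve Keq expr → x = 0; check Q = 24.66
Then change container volume by factor 2 (V_new/V_old).
Step 3:
                    E           L           A
  I            0.2871       2.236       0.909
  C                 0           0           0
  E            0.2871       2.236       0.909
  solve Keq expr → x = 0; check Q = 24.66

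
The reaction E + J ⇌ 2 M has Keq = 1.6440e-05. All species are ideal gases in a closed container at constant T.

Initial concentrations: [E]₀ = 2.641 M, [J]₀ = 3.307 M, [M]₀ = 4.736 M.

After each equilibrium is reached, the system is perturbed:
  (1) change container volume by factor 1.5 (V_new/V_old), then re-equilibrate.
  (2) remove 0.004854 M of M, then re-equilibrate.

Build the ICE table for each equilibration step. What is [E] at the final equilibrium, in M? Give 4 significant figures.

Q₀ = 2.568 vs Keq = 1.6440e-05 ⇒ Q>K, reverse
Step 1:
                    E           J           M
  I             2.641       3.307       4.736
  C             2.357       2.357      -4.714
  E             4.998       5.664     0.02157
  solve Keq expr → x = -2.357; check Q = 1.6440e-05
Then change container volume by factor 1.5 (V_new/V_old).
Step 2:
                    E           J           M
  I             3.332       3.776     0.01438
  C                 0           0           0
  E             3.332       3.776     0.01438
  solve Keq expr → x = 0; check Q = 1.6440e-05
Then remove 0.004854 M of M.
Step 3:
                    E           J           M
  I             3.332       3.776    0.009529
  C         -0.002422   -0.002422    0.004844
  E              3.33       3.774     0.01437
  solve Keq expr → x = 0.002422; check Q = 1.6440e-05

[E]_eq = 3.33 M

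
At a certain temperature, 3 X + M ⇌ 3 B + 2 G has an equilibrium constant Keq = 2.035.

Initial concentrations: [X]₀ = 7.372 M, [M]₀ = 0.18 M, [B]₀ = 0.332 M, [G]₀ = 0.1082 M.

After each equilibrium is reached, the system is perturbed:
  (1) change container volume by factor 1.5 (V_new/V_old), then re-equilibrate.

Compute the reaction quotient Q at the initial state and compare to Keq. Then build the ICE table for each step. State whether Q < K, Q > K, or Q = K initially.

Q₀ = 5.9407e-06 vs Keq = 2.035 ⇒ Q<K, forward
Step 1:
                  X         M         B         G
  init        7.372      0.18     0.332    0.1082
  Δ         -0.5393   -0.1798    0.5393    0.3596
  eq          6.833 2.2297e-04    0.8713    0.4678
  solve Keq expr → x = 0.1798; check Q = 2.035
Then change container volume by factor 1.5 (V_new/V_old).
Step 2:
                  X         M         B         G
  init        4.555 1.4865e-04    0.5809    0.3118
  Δ       -1.4820e-04 -4.9401e-05 1.4820e-04 9.8802e-05
  eq          4.555 9.9247e-05     0.581    0.3119
  solve Keq expr → x = 4.9401e-05; check Q = 2.035

Q₀ = 5.9407e-06; Q < K (proceeds forward)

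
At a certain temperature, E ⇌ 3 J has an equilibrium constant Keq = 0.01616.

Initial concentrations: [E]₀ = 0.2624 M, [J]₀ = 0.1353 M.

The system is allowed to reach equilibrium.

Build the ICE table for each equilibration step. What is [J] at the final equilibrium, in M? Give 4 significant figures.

Q₀ = 0.009439 vs Keq = 0.01616 ⇒ Q<K, forward
Step 1:
                    E           J
  I            0.2624      0.1353
  C         -0.008279     0.02484
  E            0.2541      0.1601
  solve Keq expr → x = 0.008279; check Q = 0.01616

[J]_eq = 0.1601 M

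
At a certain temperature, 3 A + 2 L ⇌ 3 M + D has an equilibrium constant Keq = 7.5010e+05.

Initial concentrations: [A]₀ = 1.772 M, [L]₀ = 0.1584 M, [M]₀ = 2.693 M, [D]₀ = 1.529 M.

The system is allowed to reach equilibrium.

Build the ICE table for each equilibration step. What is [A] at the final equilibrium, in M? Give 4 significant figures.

Q₀ = 213.9 vs Keq = 7.5010e+05 ⇒ Q<K, forward
Step 1:
                    A           L           M           D
  init          1.772      0.1584       2.693       1.529
  Δ           -0.2319     -0.1546      0.2319     0.07729
  eq             1.54     0.00383       2.925       1.606
  solve Keq expr → x = 0.07729; check Q = 7.5010e+05

[A]_eq = 1.54 M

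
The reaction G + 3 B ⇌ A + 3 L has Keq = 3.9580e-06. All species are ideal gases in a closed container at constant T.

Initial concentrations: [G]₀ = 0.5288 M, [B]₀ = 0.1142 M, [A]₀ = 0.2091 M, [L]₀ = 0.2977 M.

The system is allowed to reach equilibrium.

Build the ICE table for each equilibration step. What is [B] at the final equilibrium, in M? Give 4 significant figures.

Q₀ = 7.005 vs Keq = 3.9580e-06 ⇒ Q>K, reverse
Step 1:
                   G          B          A          L
  Initial     0.5288     0.1142     0.2091     0.2977
  Change      0.0955     0.2865    -0.0955    -0.2865
  Equil       0.6243     0.4007     0.1136    0.01119
  solve Keq expr → x = -0.0955; check Q = 3.9580e-06

[B]_eq = 0.4007 M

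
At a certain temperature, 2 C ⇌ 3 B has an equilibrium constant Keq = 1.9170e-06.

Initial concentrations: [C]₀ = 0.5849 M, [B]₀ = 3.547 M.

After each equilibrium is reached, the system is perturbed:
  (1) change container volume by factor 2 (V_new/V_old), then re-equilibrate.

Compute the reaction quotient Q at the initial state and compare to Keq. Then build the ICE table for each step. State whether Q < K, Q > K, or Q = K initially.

Q₀ = 130.4; Q > K (proceeds reverse)

Q₀ = 130.4 vs Keq = 1.9170e-06 ⇒ Q>K, reverse
Step 1:
                  C         B
  I          0.5849     3.547
  C           2.348    -3.522
  E           2.933   0.02545
  solve Keq expr → x = -1.174; check Q = 1.9170e-06
Then change container volume by factor 2 (V_new/V_old).
Step 2:
                  C         B
  I           1.466   0.01273
  C       -0.002194  0.003292
  E           1.464   0.01602
  solve Keq expr → x = 0.001097; check Q = 1.9170e-06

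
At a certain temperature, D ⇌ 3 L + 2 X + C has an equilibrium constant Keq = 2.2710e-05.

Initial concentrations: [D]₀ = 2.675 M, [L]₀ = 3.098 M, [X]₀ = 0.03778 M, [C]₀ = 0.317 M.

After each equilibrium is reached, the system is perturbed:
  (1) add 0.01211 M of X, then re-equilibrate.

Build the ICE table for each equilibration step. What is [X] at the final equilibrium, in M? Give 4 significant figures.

[X]_eq = 0.002744 M

Q₀ = 0.005029 vs Keq = 2.2710e-05 ⇒ Q>K, reverse
Step 1:
                    D           L           X           C
  init          2.675       3.098     0.03778       0.317
  Δ           0.01755    -0.05264    -0.03509    -0.01755
  eq            2.693       3.045    0.002689      0.2995
  solve Keq expr → x = -0.01755; check Q = 2.2710e-05
Then add 0.01211 M of X.
Step 2:
                    D           L           X           C
  init          2.693       3.045      0.0148      0.2995
  Δ          0.006028    -0.01808    -0.01206   -0.006028
  eq            2.699       3.027    0.002744      0.2934
  solve Keq expr → x = -0.006028; check Q = 2.2710e-05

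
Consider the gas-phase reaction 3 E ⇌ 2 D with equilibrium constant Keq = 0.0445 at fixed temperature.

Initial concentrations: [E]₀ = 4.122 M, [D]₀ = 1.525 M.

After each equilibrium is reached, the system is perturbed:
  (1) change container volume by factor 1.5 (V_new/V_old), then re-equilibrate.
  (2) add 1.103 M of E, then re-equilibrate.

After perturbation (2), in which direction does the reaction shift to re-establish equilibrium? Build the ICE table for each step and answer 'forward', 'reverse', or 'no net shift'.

Direction: forward

Q₀ = 0.03321 vs Keq = 0.0445 ⇒ Q<K, forward
Step 1:
                    E           D
  init          4.122       1.525
  Δ           -0.1847      0.1231
  eq            3.937       1.648
  solve Keq expr → x = 0.06155; check Q = 0.0445
Then change container volume by factor 1.5 (V_new/V_old).
Step 2:
                    E           D
  init          2.625       1.099
  Δ            0.1698     -0.1132
  eq            2.795      0.9855
  solve Keq expr → x = -0.05659; check Q = 0.0445
Then add 1.103 M of E.
Step 3:
                    E           D
  init          3.898      0.9855
  Δ           -0.5018      0.3345
  eq            3.396        1.32
  solve Keq expr → x = 0.1673; check Q = 0.0445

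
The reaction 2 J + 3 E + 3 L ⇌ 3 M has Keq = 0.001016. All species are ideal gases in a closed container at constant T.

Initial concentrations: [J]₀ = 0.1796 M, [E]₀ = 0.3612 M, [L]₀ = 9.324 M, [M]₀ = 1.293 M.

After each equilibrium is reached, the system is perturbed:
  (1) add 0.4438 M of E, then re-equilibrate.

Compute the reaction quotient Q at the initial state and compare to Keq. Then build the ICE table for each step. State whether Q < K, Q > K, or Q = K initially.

Q₀ = 1.754 vs Keq = 0.001016 ⇒ Q>K, reverse
Step 1:
                  J         E         L         M
  init       0.1796    0.3612     9.324     1.293
  Δ          0.4077    0.6116    0.6116   -0.6116
  eq         0.5873    0.9728     9.936    0.6814
  solve Keq expr → x = -0.2039; check Q = 0.001016
Then add 0.4438 M of E.
Step 2:
                  J         E         L         M
  init       0.5873     1.417     9.936    0.6814
  Δ        -0.08341   -0.1251   -0.1251    0.1251
  eq         0.5039     1.291      9.81    0.8065
  solve Keq expr → x = 0.04171; check Q = 0.001016

Q₀ = 1.754; Q > K (proceeds reverse)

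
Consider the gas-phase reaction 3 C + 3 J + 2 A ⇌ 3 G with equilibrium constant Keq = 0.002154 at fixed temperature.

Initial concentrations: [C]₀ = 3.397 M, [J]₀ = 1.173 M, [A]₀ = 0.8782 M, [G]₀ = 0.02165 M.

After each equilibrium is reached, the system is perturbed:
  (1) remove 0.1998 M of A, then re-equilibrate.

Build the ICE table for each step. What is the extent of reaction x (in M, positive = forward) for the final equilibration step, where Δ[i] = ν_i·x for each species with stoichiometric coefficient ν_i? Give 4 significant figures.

Q₀ = 2.0797e-07 vs Keq = 0.002154 ⇒ Q<K, forward
Step 1:
                  C         J         A         G
  Initial     3.397     1.173    0.8782   0.02165
  Change    -0.2671   -0.2671   -0.1781    0.2671
  Equil        3.13    0.9059    0.7001    0.2887
  solve Keq expr → x = 0.08903; check Q = 0.002154
Then remove 0.1998 M of A.
Step 2:
                  C         J         A         G
  Initial      3.13    0.9059    0.5003    0.2887
  Change    0.03748   0.03748   0.02499  -0.03748
  Equil       3.167    0.9434    0.5253    0.2512
  solve Keq expr → x = -0.01249; check Q = 0.002154

x = -0.01249 M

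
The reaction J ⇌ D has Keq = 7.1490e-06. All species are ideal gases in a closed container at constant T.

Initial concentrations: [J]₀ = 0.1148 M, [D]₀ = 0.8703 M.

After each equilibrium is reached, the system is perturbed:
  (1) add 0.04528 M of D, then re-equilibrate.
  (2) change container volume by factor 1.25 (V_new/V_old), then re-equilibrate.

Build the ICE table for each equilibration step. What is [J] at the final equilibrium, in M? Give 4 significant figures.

[J]_eq = 0.8243 M

Q₀ = 7.581 vs Keq = 7.1490e-06 ⇒ Q>K, reverse
Step 1:
                    J           D
  I            0.1148      0.8703
  C            0.8703     -0.8703
  E            0.9851  7.0424e-06
  solve Keq expr → x = -0.8703; check Q = 7.1490e-06
Then add 0.04528 M of D.
Step 2:
                    J           D
  I            0.9851     0.04529
  C           0.04528    -0.04528
  E              1.03  7.3661e-06
  solve Keq expr → x = -0.04528; check Q = 7.1490e-06
Then change container volume by factor 1.25 (V_new/V_old).
Step 3:
                    J           D
  I            0.8243  5.8929e-06
  C                 0           0
  E            0.8243  5.8929e-06
  solve Keq expr → x = 0; check Q = 7.1490e-06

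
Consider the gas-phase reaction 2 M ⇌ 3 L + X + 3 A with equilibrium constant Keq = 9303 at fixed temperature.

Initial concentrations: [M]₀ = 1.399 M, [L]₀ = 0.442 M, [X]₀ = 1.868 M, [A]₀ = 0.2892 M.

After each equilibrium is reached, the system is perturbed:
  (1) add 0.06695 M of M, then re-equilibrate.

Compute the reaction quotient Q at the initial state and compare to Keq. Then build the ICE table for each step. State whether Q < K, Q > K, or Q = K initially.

Q₀ = 0.001993 vs Keq = 9303 ⇒ Q<K, forward
Step 1:
                    M           L           X           A
  I             1.399       0.442       1.868      0.2892
  C            -1.225       1.837      0.6124       1.837
  E            0.1742       2.279        2.48       2.126
  solve Keq expr → x = 0.6124; check Q = 9303
Then add 0.06695 M of M.
Step 2:
                    M           L           X           A
  I            0.2412       2.279        2.48       2.126
  C          -0.04825     0.07238     0.02413     0.07238
  E            0.1929       2.352       2.505       2.199
  solve Keq expr → x = 0.02413; check Q = 9303

Q₀ = 0.001993; Q < K (proceeds forward)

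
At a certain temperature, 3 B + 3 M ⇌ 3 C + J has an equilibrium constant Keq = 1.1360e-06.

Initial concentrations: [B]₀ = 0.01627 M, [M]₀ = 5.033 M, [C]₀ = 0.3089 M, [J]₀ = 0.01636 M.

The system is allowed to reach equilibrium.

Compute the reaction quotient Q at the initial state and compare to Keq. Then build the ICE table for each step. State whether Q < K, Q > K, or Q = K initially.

Q₀ = 0.8782; Q > K (proceeds reverse)

Q₀ = 0.8782 vs Keq = 1.1360e-06 ⇒ Q>K, reverse
Step 1:
                  B         M         C         J
  init      0.01627     5.033    0.3089   0.01636
  Δ         0.04907   0.04907  -0.04907  -0.01636
  eq        0.06534     5.082    0.2598 2.3716e-06
  solve Keq expr → x = -0.01636; check Q = 1.1360e-06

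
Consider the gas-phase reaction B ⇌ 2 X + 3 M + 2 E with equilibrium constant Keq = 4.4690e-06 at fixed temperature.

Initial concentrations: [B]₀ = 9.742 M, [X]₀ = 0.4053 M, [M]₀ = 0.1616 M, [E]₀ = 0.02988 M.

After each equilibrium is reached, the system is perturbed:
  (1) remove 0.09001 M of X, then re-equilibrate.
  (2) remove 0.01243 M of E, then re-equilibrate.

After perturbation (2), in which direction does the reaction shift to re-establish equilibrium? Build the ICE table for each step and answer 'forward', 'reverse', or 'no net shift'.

Q₀ = 6.3532e-08 vs Keq = 4.4690e-06 ⇒ Q<K, forward
Step 1:
                   B          X          M          E
  Initial      9.742     0.4053     0.1616    0.02988
  Change    -0.03519    0.07038     0.1056    0.07038
  Equil        9.707     0.4757     0.2672     0.1003
  solve Keq expr → x = 0.03519; check Q = 4.4690e-06
Then remove 0.09001 M of X.
Step 2:
                   B          X          M          E
  Initial      9.707     0.3857     0.2672     0.1003
  Change   -0.005176    0.01035    0.01553    0.01035
  Equil        9.702      0.396     0.2827     0.1106
  solve Keq expr → x = 0.005176; check Q = 4.4690e-06
Then remove 0.01243 M of E.
Step 3:
                   B          X          M          E
  Initial      9.702      0.396     0.2827    0.09818
  Change   -0.002942   0.005883   0.008825   0.005883
  Equil        9.699     0.4019     0.2915     0.1041
  solve Keq expr → x = 0.002942; check Q = 4.4690e-06

Direction: forward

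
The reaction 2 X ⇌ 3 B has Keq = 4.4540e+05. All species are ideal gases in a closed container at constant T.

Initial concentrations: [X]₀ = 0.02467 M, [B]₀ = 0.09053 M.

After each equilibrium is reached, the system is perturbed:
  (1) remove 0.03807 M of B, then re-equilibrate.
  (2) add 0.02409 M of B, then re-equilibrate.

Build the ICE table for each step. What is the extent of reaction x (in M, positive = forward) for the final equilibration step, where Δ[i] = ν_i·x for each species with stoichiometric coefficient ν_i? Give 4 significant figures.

Q₀ = 1.219 vs Keq = 4.4540e+05 ⇒ Q<K, forward
Step 1:
                   X          B
  Initial    0.02467    0.09053
  Change     -0.0246     0.0369
  Equil   6.8163e-05     0.1274
  solve Keq expr → x = 0.0123; check Q = 4.4540e+05
Then remove 0.03807 M of B.
Step 2:
                   X          B
  Initial 6.8163e-05    0.08936
  Change  -2.8107e-05 4.2160e-05
  Equil   4.0056e-05     0.0894
  solve Keq expr → x = 1.4053e-05; check Q = 4.4540e+05
Then add 0.02409 M of B.
Step 3:
                   X          B
  Initial 4.0056e-05     0.1135
  Change  1.7216e-05 -2.5824e-05
  Equil   5.7272e-05     0.1135
  solve Keq expr → x = -8.6080e-06; check Q = 4.4540e+05

x = -8.6080e-06 M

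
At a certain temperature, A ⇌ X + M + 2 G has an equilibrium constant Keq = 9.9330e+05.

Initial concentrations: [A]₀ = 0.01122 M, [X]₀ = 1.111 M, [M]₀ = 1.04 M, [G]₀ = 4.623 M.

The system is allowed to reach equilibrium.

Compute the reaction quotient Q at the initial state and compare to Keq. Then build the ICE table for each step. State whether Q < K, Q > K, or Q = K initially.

Q₀ = 2201 vs Keq = 9.9330e+05 ⇒ Q<K, forward
Step 1:
                   A          X          M          G
  Initial    0.01122      1.111       1.04      4.623
  Change    -0.01119    0.01119    0.01119    0.02239
  Equil   2.5628e-05      1.122      1.051      4.645
  solve Keq expr → x = 0.01119; check Q = 9.9330e+05

Q₀ = 2201; Q < K (proceeds forward)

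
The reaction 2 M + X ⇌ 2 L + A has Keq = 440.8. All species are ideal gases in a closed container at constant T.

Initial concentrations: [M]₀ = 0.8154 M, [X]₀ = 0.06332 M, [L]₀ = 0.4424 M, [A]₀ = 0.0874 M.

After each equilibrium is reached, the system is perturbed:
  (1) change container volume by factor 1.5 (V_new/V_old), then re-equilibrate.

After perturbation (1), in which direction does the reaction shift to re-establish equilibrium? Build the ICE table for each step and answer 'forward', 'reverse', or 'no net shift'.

Q₀ = 0.4063 vs Keq = 440.8 ⇒ Q<K, forward
Step 1:
                  M         X         L         A
  I          0.8154   0.06332    0.4424    0.0874
  C         -0.1262  -0.06309    0.1262   0.06309
  E          0.6892 2.3233e-04    0.5686    0.1505
  solve Keq expr → x = 0.06309; check Q = 440.8
Then change container volume by factor 1.5 (V_new/V_old).
Step 2:
                  M         X         L         A
  I          0.4595 1.5489e-04    0.3791    0.1003
  C               0         0         0         0
  E          0.4595 1.5489e-04    0.3791    0.1003
  solve Keq expr → x = 0; check Q = 440.8

Direction: no net shift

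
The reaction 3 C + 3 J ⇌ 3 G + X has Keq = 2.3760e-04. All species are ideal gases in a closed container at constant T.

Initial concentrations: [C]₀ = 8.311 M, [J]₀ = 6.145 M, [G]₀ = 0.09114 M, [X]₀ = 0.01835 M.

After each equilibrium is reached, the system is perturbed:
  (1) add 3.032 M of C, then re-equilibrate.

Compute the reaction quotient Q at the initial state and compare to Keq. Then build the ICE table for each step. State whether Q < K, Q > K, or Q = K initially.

Q₀ = 1.0429e-10; Q < K (proceeds forward)

Q₀ = 1.0429e-10 vs Keq = 2.3760e-04 ⇒ Q<K, forward
Step 1:
                  C         J         G         X
  Initial     8.311     6.145   0.09114   0.01835
  Change     -1.878    -1.878     1.878    0.6259
  Equil       6.433     4.267     1.969    0.6442
  solve Keq expr → x = 0.6259; check Q = 2.3760e-04
Then add 3.032 M of C.
Step 2:
                  C         J         G         X
  Initial     9.465     4.267     1.969    0.6442
  Change    -0.3967   -0.3967    0.3967    0.1322
  Equil       9.069     3.871     2.365    0.7765
  solve Keq expr → x = 0.1322; check Q = 2.3760e-04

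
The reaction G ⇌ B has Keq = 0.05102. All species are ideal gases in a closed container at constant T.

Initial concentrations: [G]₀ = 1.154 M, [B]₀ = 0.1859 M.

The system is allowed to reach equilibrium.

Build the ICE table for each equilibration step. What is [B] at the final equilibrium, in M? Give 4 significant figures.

[B]_eq = 0.06504 M

Q₀ = 0.1611 vs Keq = 0.05102 ⇒ Q>K, reverse
Step 1:
                  G         B
  init        1.154    0.1859
  Δ          0.1209   -0.1209
  eq          1.275   0.06504
  solve Keq expr → x = -0.1209; check Q = 0.05102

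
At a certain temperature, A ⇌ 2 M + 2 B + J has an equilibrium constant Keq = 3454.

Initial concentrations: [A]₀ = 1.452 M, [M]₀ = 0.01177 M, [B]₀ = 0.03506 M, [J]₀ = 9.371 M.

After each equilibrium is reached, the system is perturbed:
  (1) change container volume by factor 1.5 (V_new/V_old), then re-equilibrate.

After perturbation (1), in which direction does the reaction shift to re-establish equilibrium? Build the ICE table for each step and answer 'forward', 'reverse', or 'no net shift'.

Direction: forward

Q₀ = 1.0990e-06 vs Keq = 3454 ⇒ Q<K, forward
Step 1:
                   A          M          B          J
  I            1.452    0.01177    0.03506      9.371
  C           -1.304      2.608      2.608      1.304
  E           0.1481       2.62      2.643      10.67
  solve Keq expr → x = 1.304; check Q = 3454
Then change container volume by factor 1.5 (V_new/V_old).
Step 2:
                   A          M          B          J
  I          0.09875      1.746      1.762      7.117
  C         -0.07176     0.1435     0.1435    0.07176
  E          0.02699       1.89      1.905      7.188
  solve Keq expr → x = 0.07176; check Q = 3454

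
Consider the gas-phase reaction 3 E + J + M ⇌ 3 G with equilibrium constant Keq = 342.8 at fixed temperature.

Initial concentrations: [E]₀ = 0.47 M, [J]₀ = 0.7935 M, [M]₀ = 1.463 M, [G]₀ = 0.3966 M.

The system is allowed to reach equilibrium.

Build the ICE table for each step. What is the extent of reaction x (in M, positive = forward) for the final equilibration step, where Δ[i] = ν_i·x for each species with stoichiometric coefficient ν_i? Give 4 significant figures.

Q₀ = 0.5176 vs Keq = 342.8 ⇒ Q<K, forward
Step 1:
                   E          J          M          G
  Initial       0.47     0.7935      1.463     0.3966
  Change     -0.3585    -0.1195    -0.1195     0.3585
  Equil       0.1115      0.674      1.344     0.7551
  solve Keq expr → x = 0.1195; check Q = 342.8

x = 0.1195 M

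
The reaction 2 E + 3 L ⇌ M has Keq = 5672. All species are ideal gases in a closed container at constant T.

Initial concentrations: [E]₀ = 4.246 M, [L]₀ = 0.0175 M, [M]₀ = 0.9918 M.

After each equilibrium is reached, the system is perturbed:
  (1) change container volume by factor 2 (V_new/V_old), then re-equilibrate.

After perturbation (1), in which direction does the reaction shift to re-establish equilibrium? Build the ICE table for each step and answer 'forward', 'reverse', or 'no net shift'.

Q₀ = 1.0265e+04 vs Keq = 5672 ⇒ Q>K, reverse
Step 1:
                   E          L          M
  init         4.246     0.0175     0.9918
  Δ         0.002539   0.003808  -0.001269
  eq           4.249    0.02131     0.9905
  solve Keq expr → x = -0.001269; check Q = 5672
Then change container volume by factor 2 (V_new/V_old).
Step 2:
                   E          L          M
  init         2.124    0.01065     0.4953
  Δ          0.01067    0.01601  -0.005336
  eq           2.135    0.02666     0.4899
  solve Keq expr → x = -0.005336; check Q = 5672

Direction: reverse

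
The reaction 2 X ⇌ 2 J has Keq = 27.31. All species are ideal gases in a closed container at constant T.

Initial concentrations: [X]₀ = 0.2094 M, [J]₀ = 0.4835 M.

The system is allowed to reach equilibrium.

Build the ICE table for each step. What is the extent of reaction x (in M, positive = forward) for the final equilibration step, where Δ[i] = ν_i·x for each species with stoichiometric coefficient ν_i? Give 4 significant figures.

x = 0.04905 M

Q₀ = 5.331 vs Keq = 27.31 ⇒ Q<K, forward
Step 1:
                    X           J
  init         0.2094      0.4835
  Δ          -0.09811     0.09811
  eq           0.1113      0.5816
  solve Keq expr → x = 0.04905; check Q = 27.31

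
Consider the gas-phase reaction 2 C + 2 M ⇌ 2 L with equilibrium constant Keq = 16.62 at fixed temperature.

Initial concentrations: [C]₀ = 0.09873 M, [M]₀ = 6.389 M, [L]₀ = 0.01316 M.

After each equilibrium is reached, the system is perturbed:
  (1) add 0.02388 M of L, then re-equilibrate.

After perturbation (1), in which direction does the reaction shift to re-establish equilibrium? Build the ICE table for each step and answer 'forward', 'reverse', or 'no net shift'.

Direction: reverse

Q₀ = 4.3526e-04 vs Keq = 16.62 ⇒ Q<K, forward
Step 1:
                   C          M          L
  init       0.09873      6.389    0.01316
  Δ         -0.09453   -0.09453    0.09453
  eq        0.004197      6.294     0.1077
  solve Keq expr → x = 0.04727; check Q = 16.62
Then add 0.02388 M of L.
Step 2:
                   C          M          L
  init      0.004197      6.294     0.1316
  Δ       8.9499e-04 8.9499e-04 -8.9499e-04
  eq        0.005092      6.295     0.1307
  solve Keq expr → x = -4.4750e-04; check Q = 16.62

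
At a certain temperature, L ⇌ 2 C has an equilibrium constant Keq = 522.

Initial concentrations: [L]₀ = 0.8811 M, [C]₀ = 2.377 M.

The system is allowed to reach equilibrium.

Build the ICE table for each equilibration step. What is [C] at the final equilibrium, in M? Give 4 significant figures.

[C]_eq = 4.076 M

Q₀ = 6.413 vs Keq = 522 ⇒ Q<K, forward
Step 1:
                    L           C
  I            0.8811       2.377
  C           -0.8493       1.699
  E           0.03182       4.076
  solve Keq expr → x = 0.8493; check Q = 522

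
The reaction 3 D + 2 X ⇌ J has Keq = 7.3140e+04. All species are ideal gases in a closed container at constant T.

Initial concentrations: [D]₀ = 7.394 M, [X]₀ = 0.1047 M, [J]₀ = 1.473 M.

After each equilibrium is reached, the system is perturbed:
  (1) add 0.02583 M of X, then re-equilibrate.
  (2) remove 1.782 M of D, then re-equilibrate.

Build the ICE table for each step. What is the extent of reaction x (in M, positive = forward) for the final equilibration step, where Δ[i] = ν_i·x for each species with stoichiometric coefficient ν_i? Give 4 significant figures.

Q₀ = 0.3324 vs Keq = 7.3140e+04 ⇒ Q<K, forward
Step 1:
                    D           X           J
  I             7.394      0.1047       1.473
  C           -0.1567     -0.1045     0.05223
  E             7.237  2.3454e-04       1.525
  solve Keq expr → x = 0.05223; check Q = 7.3140e+04
Then add 0.02583 M of X.
Step 2:
                    D           X           J
  I             7.237     0.02606       1.525
  C          -0.03874    -0.02583     0.01291
  E             7.199  2.3744e-04       1.538
  solve Keq expr → x = 0.01291; check Q = 7.3140e+04
Then remove 1.782 M of D.
Step 3:
                    D           X           J
  I             5.417  2.3744e-04       1.538
  C        1.8947e-04  1.2631e-04 -6.3156e-05
  E             5.417  3.6375e-04       1.538
  solve Keq expr → x = -6.3156e-05; check Q = 7.3140e+04

x = -6.3156e-05 M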